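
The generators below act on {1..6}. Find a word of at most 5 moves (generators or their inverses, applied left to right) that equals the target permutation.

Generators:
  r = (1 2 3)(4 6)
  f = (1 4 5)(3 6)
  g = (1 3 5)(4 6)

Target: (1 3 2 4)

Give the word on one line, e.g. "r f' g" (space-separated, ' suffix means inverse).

f g r f' r'

  after f: (1 4 5)(3 6)
  after g: (1 6 5 3 4)
  after r: (1 4 2 3 6 5)
  after f': (2 6 4)
  after r': (1 3 2 4)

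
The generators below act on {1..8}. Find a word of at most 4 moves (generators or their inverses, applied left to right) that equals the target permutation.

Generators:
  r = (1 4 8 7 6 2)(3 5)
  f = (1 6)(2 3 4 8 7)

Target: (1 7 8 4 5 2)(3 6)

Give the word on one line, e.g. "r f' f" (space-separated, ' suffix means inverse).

  after f': (1 6)(2 7 8 4 3)
  after r: (1 2 6 4 5 3)
  after f': (1 7 8 4 5 2)(3 6)

f' r f'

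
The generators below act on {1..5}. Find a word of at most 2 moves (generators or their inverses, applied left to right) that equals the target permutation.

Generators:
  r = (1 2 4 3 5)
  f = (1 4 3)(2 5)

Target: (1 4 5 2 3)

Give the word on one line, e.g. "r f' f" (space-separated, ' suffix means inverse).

r r

  after r: (1 2 4 3 5)
  after r: (1 4 5 2 3)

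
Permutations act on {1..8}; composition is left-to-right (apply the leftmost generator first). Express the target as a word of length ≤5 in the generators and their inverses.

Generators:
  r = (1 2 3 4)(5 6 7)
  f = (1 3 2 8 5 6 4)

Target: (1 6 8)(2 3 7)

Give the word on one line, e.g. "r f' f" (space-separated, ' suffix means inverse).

r f' r f'

  after r: (1 2 3 4)(5 6 7)
  after f': (1 3 6 7 8 2)
  after r: (1 4)(3 7 8)(5 6)
  after f': (1 6 8)(2 3 7)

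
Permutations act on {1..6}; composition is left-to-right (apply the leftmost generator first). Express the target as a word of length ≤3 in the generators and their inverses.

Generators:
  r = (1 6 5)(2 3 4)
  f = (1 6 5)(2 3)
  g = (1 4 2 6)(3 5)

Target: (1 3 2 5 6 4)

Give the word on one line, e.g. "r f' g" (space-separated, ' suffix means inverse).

  after g': (1 6 2 4)(3 5)
  after g': (1 2)(4 6)
  after f': (1 3 2 5 6 4)

g' g' f'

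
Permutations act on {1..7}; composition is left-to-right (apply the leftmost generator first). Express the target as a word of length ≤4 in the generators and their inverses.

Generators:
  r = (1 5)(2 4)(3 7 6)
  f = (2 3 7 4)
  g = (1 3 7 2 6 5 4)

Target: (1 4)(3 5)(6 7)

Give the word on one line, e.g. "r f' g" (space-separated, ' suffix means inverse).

  after g': (1 4 5 6 2 7 3)
  after r': (1 2 3 5 7 6 4)
  after f': (1 4)(3 5)(6 7)

g' r' f'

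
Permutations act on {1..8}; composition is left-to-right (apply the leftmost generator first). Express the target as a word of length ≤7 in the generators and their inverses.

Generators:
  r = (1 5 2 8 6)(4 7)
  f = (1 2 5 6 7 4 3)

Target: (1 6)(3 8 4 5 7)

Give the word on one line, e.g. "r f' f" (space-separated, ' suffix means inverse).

r' r' f f r

  after r': (1 6 8 2 5)(4 7)
  after r': (1 8 5 6 2)
  after f: (1 8 6 5 7 4 3)
  after f: (1 8 7 3 2 5 4)
  after r: (1 6)(3 8 4 5 7)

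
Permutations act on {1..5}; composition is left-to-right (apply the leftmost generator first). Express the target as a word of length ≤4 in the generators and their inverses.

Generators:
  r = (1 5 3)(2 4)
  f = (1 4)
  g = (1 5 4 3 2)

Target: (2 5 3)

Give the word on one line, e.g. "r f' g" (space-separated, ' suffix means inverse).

  after g': (1 2 3 4 5)
  after r': (1 4)(2 5 3)
  after f': (2 5 3)

g' r' f'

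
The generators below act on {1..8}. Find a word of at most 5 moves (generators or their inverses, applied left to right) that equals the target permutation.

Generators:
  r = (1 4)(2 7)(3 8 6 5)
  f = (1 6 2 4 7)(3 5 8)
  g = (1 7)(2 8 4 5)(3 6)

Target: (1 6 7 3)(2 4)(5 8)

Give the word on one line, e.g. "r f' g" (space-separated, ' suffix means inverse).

g r g r' g'

  after g: (1 7)(2 8 4 5)(3 6)
  after r: (1 2 6 8)(3 5 7 4)
  after g: (1 8 7 5)(2 3)(4 6)
  after r': (1 3 7 6)(2 5 4 8)
  after g': (1 6 7 3)(2 4)(5 8)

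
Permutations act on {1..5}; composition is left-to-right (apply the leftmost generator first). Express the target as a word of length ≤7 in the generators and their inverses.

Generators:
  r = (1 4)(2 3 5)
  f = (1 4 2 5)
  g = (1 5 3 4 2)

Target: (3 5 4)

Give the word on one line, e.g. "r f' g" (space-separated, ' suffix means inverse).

  after f': (1 5 2 4)
  after r: (1 2)(3 5)
  after g: (2 5 4)
  after r': (1 4 5)(2 3)
  after r': (3 5 4)

f' r g r' r'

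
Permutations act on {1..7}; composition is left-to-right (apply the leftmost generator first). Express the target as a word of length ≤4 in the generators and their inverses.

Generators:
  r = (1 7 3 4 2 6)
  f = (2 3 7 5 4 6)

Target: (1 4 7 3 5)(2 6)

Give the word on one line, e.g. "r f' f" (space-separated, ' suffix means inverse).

f' r' f'

  after f': (2 6 4 5 7 3)
  after r': (1 6 3 4 5)
  after f': (1 4 7 3 5)(2 6)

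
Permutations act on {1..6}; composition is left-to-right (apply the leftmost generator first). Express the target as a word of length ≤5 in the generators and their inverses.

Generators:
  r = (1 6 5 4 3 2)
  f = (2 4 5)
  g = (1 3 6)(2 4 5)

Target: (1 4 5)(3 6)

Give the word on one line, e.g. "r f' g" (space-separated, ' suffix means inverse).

  after f': (2 5 4)
  after r': (1 2 6)(3 4)
  after r': (1 3 5 6 2)
  after r': (1 4 5)(3 6)

f' r' r' r'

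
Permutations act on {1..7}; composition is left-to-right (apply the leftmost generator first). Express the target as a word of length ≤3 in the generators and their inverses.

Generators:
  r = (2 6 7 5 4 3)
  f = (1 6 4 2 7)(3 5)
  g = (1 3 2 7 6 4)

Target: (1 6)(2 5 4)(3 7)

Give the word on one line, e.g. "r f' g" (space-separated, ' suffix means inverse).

  after f': (1 7 2 4 6)(3 5)
  after r': (1 6)(2 5 4)(3 7)

f' r'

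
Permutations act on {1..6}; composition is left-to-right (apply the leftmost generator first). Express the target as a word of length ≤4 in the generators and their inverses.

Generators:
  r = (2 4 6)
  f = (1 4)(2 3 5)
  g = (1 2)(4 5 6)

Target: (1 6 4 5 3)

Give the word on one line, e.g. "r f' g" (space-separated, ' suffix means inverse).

r' r' f' g'

  after r': (2 6 4)
  after r': (2 4 6)
  after f': (1 4 6 5 3 2)
  after g': (1 6 4 5 3)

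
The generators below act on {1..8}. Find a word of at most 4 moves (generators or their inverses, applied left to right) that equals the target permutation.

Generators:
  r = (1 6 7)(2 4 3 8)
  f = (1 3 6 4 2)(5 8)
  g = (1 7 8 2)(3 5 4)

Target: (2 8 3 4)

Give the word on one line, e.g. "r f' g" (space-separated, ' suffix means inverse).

  after r: (1 6 7)(2 4 3 8)
  after r: (1 7 6)(2 3)(4 8)
  after r: (2 8 3 4)

r r r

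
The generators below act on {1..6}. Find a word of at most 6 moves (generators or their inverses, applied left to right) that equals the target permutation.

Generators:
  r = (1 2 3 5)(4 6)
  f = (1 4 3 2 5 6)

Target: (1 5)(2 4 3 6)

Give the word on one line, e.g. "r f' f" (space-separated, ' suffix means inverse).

f r r r f'

  after f: (1 4 3 2 5 6)
  after r: (1 6 2)(4 5)
  after r: (1 4)(3 5 6)
  after r: (1 6 5 4 2 3)
  after f': (1 5)(2 4 3 6)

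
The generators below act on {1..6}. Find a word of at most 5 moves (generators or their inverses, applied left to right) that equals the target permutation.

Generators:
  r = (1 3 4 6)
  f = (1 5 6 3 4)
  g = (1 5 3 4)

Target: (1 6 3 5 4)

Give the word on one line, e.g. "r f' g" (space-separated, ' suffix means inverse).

  after f': (1 4 3 6 5)
  after r: (1 6 5 3)
  after g: (1 6 3 5 4)

f' r g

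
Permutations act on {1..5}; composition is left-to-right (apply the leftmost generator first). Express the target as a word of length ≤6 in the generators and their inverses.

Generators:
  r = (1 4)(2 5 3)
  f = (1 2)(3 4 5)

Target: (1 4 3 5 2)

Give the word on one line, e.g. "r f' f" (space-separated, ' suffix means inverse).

  after r: (1 4)(2 5 3)
  after f: (1 5 4 2 3)
  after r: (1 3 4 5)
  after f: (1 4 3 5 2)

r f r f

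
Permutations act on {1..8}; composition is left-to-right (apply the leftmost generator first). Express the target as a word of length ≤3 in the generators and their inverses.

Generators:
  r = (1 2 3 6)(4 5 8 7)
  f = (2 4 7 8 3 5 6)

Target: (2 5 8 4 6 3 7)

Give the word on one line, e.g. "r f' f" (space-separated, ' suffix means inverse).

  after f': (2 6 5 3 8 7 4)
  after f': (2 5 8 4 6 3 7)

f' f'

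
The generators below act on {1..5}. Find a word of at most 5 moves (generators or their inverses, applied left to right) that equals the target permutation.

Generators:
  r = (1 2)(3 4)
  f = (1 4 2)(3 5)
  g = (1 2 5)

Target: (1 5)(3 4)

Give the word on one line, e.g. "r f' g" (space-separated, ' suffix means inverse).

  after r': (1 2)(3 4)
  after g: (1 5)(3 4)
  after r: (1 5 2)
  after r: (1 5)(3 4)

r' g r r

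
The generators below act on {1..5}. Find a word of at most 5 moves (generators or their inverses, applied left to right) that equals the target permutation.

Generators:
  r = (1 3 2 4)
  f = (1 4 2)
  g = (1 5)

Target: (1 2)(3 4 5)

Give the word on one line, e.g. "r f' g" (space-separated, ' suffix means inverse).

  after r: (1 3 2 4)
  after g: (1 3 2 4 5)
  after r: (1 2)(3 4 5)

r g r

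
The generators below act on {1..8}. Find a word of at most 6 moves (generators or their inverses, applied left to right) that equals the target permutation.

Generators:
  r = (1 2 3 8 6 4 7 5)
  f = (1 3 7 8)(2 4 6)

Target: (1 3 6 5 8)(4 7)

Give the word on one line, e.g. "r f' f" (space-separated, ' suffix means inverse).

r r f f r'

  after r: (1 2 3 8 6 4 7 5)
  after r: (1 3 6 7)(2 8 4 5)
  after f: (1 7 3 2)(4 5)(6 8)
  after f: (1 8 2 3 4 5 6)
  after r': (1 3 6 5 8)(4 7)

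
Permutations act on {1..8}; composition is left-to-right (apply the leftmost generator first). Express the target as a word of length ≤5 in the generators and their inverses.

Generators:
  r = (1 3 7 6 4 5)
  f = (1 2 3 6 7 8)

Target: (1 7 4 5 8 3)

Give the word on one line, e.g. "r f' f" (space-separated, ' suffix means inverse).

  after f': (1 8 7 6 3 2)
  after r: (1 8 6 7 4 5)(2 3)
  after f': (1 7 4 5 8 3)

f' r f'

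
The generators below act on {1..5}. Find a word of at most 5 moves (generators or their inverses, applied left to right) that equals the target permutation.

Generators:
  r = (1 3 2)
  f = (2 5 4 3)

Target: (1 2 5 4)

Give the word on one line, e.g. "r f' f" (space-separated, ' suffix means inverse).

f r r

  after f: (2 5 4 3)
  after r: (1 3)(2 5 4)
  after r: (1 2 5 4)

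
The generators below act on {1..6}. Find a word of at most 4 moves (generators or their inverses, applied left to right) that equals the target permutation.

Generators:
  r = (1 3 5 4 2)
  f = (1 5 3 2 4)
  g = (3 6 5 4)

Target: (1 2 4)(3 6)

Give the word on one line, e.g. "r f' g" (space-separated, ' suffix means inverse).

  after g: (3 6 5 4)
  after r': (1 2 4)(3 6)

g r'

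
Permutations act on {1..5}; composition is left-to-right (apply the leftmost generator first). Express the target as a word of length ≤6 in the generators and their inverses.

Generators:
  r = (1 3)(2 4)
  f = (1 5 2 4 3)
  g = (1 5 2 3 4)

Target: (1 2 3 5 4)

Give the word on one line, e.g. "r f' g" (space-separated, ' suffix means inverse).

  after r': (1 3)(2 4)
  after f': (1 4 5)
  after g: (2 3 4)
  after g: (1 5 2 4 3)
  after f: (1 2 3 5 4)

r' f' g g f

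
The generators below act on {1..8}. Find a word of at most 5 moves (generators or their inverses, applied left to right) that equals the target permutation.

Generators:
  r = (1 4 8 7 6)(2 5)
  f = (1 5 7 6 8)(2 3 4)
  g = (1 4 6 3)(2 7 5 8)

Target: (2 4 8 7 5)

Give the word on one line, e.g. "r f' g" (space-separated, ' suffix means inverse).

  after r: (1 4 8 7 6)(2 5)
  after g': (2 7 4 5 8)(3 6)
  after r: (1 4 2 6 3)(5 7 8)
  after g': (2 4 8 7 5)

r g' r g'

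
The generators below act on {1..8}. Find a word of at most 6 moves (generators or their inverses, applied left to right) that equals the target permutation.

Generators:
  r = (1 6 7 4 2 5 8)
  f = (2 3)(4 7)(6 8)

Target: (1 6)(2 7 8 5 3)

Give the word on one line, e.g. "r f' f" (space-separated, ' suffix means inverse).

  after r': (1 8 5 2 4 7 6)
  after f: (1 6)(2 7 8 5 3)
  after f: (1 8 5 2 4 7 6)
  after f: (1 6)(2 7 8 5 3)

r' f f f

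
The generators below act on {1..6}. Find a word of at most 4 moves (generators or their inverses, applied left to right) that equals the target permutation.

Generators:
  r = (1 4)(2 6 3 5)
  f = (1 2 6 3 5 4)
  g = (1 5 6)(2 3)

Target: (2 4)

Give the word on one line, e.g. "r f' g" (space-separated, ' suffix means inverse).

r g r

  after r: (1 4)(2 6 3 5)
  after g: (1 4 5 3 6 2)
  after r: (2 4)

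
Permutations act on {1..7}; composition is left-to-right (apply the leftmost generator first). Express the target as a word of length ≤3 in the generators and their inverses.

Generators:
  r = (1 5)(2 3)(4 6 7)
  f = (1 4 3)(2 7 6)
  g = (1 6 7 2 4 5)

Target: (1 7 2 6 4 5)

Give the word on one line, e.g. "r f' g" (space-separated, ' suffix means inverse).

  after g: (1 6 7 2 4 5)
  after r': (1 4)(2 7 3)
  after r': (1 7 2 6 4 5)

g r' r'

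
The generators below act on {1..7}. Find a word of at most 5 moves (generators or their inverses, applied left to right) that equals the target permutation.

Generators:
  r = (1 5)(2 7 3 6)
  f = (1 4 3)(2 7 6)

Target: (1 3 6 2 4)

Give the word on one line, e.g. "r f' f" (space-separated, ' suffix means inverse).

  after r': (1 5)(2 6 3 7)
  after r': (2 3)(6 7)
  after f': (1 3 6 2 4)

r' r' f'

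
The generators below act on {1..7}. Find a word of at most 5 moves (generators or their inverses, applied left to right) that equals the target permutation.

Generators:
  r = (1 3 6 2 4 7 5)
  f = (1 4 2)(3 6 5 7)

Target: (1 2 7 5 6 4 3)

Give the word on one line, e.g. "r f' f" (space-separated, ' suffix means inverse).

r' f' r' f r

  after r': (1 5 7 4 2 6 3)
  after f': (1 6 7)(2 3)
  after r': (1 3 6 4 2)(5 7)
  after f: (1 6 2 4)(3 5)
  after r: (1 2 7 5 6 4 3)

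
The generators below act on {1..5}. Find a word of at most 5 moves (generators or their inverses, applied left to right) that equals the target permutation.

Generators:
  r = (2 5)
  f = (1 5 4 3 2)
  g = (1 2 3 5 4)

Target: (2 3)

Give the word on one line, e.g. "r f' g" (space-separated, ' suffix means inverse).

f f r' g

  after f: (1 5 4 3 2)
  after f: (1 4 2 5 3)
  after r': (1 4 5 3)
  after g: (2 3)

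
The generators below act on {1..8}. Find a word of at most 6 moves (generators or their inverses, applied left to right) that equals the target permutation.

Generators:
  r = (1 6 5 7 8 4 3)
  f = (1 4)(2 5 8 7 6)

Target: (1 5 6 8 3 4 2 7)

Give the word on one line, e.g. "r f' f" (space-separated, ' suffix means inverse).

r r r f r

  after r: (1 6 5 7 8 4 3)
  after r: (1 5 8 3 6 7 4)
  after r: (1 7 3 5 4 6 8)
  after f: (1 6 7 3 8 4 2 5)
  after r: (1 5 6 8 3 4 2 7)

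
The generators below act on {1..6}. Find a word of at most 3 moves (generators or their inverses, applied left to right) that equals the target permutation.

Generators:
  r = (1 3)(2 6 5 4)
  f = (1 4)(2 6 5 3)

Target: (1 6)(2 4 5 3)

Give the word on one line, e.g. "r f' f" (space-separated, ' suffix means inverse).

r f r

  after r: (1 3)(2 6 5 4)
  after f: (1 2 5)(3 4 6)
  after r: (1 6)(2 4 5 3)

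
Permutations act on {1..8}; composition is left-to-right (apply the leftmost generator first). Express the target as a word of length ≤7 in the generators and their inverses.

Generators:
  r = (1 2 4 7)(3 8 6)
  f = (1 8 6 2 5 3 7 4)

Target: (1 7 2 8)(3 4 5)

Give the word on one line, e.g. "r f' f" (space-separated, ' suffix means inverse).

  after r': (1 7 4 2)(3 6 8)
  after f: (1 4 5 3 2 8 7)
  after r': (1 2 3)(4 5 6 8)
  after r': (2 6 3 7 4 5 8)
  after r': (1 7 2 8)(3 4 5)

r' f r' r' r'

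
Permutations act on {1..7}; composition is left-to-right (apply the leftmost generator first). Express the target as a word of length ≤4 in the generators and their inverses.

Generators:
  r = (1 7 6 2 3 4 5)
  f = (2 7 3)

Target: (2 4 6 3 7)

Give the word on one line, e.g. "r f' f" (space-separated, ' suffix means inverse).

f' r' f' r

  after f': (2 3 7)
  after r': (1 5 4 3)(6 7)
  after f': (1 5 4 7 6 2 3)
  after r: (2 4 6 3 7)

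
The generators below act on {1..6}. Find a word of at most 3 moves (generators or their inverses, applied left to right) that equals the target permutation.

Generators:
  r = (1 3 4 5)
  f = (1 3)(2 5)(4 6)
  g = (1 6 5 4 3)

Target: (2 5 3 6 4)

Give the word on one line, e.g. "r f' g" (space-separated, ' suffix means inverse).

  after r: (1 3 4 5)
  after f: (2 5 3 6 4)

r f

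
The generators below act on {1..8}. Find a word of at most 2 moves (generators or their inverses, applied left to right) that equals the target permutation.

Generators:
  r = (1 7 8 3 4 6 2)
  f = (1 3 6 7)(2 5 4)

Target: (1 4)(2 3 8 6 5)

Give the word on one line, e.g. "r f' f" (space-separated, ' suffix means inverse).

  after r': (1 2 6 4 3 8 7)
  after f': (1 4)(2 3 8 6 5)

r' f'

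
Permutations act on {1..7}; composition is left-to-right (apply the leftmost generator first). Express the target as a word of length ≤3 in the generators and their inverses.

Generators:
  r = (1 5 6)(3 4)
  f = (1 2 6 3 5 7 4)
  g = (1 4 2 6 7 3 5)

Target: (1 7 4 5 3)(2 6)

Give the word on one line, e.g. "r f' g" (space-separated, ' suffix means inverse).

r f

  after r: (1 5 6)(3 4)
  after f: (1 7 4 5 3)(2 6)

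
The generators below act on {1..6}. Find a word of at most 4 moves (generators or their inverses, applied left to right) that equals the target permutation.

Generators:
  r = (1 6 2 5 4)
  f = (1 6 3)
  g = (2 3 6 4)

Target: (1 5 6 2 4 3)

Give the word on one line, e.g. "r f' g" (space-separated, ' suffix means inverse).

r' r' f g

  after r': (1 4 5 2 6)
  after r': (1 5 6 4 2)
  after f: (1 5 3)(2 6 4)
  after g: (1 5 6 2 4 3)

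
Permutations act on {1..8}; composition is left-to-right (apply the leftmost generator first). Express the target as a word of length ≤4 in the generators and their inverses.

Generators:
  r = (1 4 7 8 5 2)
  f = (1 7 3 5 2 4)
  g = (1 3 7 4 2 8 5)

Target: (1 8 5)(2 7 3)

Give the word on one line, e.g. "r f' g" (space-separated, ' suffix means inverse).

  after f: (1 7 3 5 2 4)
  after r: (1 8 5)(2 7 3)

f r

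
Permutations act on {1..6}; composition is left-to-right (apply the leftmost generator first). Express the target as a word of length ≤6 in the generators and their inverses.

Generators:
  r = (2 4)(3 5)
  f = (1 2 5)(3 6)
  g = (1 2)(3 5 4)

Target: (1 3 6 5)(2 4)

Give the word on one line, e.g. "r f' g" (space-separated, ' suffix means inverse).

  after f': (1 5 2)(3 6)
  after g': (1 3 6 4 5)
  after g': (1 4 3 6 5 2)
  after g': (1 5)(3 6)
  after r: (1 3 6 5)(2 4)

f' g' g' g' r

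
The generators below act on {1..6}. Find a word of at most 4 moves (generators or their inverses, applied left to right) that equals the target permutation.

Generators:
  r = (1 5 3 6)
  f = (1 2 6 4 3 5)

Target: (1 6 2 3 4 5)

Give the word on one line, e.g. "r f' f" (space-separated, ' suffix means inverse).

  after f': (1 5 3 4 6 2)
  after r: (1 3 4)(2 5 6)
  after r: (1 6 2 3 4 5)

f' r r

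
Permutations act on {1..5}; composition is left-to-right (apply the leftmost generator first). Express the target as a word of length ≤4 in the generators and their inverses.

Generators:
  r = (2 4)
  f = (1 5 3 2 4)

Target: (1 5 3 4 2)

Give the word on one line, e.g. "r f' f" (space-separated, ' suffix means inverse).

  after r': (2 4)
  after f: (1 5 3 2)
  after r': (1 5 3 4 2)

r' f r'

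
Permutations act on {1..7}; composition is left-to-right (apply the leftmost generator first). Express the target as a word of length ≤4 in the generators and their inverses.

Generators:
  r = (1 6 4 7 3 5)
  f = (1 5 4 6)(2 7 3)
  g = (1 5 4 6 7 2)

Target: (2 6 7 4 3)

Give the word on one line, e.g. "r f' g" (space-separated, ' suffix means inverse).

g f g' f'

  after g: (1 5 4 6 7 2)
  after f: (1 4)(2 5 6 3)
  after g': (1 5 4 2)(3 7 6)
  after f': (2 6 7 4 3)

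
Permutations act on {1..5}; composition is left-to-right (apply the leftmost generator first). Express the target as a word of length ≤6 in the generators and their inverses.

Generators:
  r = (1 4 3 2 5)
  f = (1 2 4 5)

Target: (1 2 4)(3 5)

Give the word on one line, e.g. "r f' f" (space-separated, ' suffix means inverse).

  after f': (1 5 4 2)
  after f': (1 4)(2 5)
  after r': (3 4 5)
  after f: (1 2 4)(3 5)

f' f' r' f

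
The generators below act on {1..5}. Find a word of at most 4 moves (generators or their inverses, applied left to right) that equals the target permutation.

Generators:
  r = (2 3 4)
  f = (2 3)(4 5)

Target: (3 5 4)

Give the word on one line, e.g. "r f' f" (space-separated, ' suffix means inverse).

  after r: (2 3 4)
  after f: (3 5 4)

r f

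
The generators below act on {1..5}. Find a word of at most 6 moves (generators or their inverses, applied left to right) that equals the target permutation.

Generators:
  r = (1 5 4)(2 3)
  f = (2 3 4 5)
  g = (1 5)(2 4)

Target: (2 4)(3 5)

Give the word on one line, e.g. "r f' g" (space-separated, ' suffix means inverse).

r g' r g

  after r: (1 5 4)(2 3)
  after g': (2 3 4 5)
  after r: (1 5 3)
  after g: (2 4)(3 5)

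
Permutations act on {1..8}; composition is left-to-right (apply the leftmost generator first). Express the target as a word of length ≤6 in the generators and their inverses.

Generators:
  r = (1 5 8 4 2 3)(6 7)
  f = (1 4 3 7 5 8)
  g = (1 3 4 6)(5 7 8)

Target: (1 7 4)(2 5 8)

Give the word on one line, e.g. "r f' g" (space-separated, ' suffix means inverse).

r r f' f'

  after r: (1 5 8 4 2 3)(6 7)
  after r: (1 8 2)(3 5 4)
  after f': (1 5)(2 8)(3 7)
  after f': (1 7 4)(2 5 8)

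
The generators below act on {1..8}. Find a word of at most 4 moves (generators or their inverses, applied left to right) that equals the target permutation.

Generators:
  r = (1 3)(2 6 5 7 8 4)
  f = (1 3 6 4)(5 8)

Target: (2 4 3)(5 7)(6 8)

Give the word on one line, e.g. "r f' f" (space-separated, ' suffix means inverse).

  after f: (1 3 6 4)(5 8)
  after r': (2 4 3)(5 7)(6 8)

f r'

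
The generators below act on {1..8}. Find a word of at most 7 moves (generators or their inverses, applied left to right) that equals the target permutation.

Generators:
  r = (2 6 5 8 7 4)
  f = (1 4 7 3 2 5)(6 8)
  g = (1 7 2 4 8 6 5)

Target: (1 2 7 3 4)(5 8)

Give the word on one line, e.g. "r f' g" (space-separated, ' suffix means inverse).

  after f: (1 4 7 3 2 5)(6 8)
  after r': (1 7 3 4 8 2 6 5)
  after r': (1 8 4 5)(3 7)
  after g: (1 6 5 7 3 2 4)
  after r': (1 2 7 3 4)(5 8)

f r' r' g r'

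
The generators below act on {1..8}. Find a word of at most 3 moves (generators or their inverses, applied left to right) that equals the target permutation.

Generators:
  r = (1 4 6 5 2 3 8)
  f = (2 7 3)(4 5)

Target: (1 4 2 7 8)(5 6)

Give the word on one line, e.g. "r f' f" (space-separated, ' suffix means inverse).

  after f: (2 7 3)(4 5)
  after r: (1 4 2 7 8)(5 6)

f r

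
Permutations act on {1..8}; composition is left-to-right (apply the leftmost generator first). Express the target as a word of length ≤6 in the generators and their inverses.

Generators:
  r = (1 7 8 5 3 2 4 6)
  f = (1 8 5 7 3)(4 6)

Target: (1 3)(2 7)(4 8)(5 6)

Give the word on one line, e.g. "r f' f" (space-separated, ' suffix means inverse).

  after r: (1 7 8 5 3 2 4 6)
  after r: (1 8 3 4)(2 6 7 5)
  after r: (1 5 4 7 3 6 8 2)
  after r: (1 3)(2 7)(4 8)(5 6)

r r r r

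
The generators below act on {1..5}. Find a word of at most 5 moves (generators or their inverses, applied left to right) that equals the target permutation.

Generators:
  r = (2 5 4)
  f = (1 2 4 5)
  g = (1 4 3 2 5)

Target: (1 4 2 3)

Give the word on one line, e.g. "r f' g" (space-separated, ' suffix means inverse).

  after g: (1 4 3 2 5)
  after r: (1 2 4 3 5)
  after r: (1 5)(3 4)
  after f: (2 4 3 5)
  after g: (1 4 2 3)

g r r f g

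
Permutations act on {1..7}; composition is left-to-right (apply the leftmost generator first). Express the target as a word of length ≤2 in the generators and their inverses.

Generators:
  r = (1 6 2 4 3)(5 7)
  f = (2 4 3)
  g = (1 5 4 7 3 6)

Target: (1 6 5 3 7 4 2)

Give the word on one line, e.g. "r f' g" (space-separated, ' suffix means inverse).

  after r': (1 3 4 2 6)(5 7)
  after g: (1 6 5 3 7 4 2)

r' g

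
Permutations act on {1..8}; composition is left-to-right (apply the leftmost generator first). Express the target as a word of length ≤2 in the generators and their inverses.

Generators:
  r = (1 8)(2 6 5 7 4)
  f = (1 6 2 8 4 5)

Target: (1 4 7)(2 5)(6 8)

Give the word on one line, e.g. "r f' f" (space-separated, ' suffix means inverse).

  after r': (1 8)(2 4 7 5 6)
  after f: (1 4 7)(2 5)(6 8)

r' f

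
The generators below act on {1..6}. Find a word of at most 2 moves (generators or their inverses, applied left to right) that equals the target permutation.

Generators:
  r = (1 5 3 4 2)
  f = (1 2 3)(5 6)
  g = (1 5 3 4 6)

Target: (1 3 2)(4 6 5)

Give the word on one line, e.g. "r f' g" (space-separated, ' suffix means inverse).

  after g: (1 5 3 4 6)
  after r: (1 3 2)(4 6 5)

g r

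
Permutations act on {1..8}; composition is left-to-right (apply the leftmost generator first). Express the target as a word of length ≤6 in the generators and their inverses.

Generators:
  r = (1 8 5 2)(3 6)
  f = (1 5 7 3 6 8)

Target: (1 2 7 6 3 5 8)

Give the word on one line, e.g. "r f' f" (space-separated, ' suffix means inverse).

  after r': (1 2 5 8)(3 6)
  after r': (1 5)(2 8)
  after f': (2 6 3 7 5 8)
  after r': (1 2 3 7 8 5)
  after f': (1 2 7 6 3 5 8)

r' r' f' r' f'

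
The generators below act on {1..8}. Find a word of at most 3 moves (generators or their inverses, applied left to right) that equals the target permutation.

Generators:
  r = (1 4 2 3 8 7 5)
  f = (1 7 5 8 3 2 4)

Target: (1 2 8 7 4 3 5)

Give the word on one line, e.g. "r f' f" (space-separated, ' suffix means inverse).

f' f'

  after f': (1 4 2 3 8 5 7)
  after f': (1 2 8 7 4 3 5)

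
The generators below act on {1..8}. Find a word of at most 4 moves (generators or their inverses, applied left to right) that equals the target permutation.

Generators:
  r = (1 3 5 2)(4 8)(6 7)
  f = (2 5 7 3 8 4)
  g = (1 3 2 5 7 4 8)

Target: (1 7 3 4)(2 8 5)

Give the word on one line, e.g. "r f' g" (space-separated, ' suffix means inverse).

  after f': (2 4 8 3 7 5)
  after r': (1 2 8)(3 6 7)
  after r': (1 5 3 7)(2 4 8)
  after g: (1 7 3 4)(2 8 5)

f' r' r' g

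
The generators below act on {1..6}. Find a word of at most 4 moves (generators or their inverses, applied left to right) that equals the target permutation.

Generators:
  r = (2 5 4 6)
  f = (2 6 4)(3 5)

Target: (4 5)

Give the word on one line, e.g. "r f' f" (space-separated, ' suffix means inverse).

r' f f

  after r': (2 6 4 5)
  after f: (2 4 3 5 6)
  after f: (4 5)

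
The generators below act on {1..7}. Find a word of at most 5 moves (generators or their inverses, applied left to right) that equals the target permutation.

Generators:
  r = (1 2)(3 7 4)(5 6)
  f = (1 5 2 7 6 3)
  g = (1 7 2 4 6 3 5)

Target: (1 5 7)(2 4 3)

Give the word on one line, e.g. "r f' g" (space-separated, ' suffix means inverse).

  after r': (1 2)(3 4 7)(5 6)
  after f': (1 5 7 6)(2 3 4)
  after f': (2 6 3 4 5)
  after g': (1 5 7)(2 4 3)

r' f' f' g'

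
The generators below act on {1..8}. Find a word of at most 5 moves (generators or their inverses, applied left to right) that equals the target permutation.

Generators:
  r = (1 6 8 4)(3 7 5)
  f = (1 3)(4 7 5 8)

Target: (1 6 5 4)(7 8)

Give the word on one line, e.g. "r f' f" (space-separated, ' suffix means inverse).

f' r' f r'

  after f': (1 3)(4 8 5 7)
  after r': (1 5 3 4 6)(7 8)
  after f: (1 8 5)(3 7 4 6)
  after r': (1 6 5 4)(7 8)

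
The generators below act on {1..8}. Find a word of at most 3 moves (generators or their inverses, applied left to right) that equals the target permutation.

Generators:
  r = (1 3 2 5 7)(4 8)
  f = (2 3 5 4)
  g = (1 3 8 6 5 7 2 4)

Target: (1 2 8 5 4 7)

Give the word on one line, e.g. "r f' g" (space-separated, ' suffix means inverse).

  after f': (2 4 5 3)
  after r: (1 3 5 2 8 4 7)
  after f': (1 2 8 5 4 7)

f' r f'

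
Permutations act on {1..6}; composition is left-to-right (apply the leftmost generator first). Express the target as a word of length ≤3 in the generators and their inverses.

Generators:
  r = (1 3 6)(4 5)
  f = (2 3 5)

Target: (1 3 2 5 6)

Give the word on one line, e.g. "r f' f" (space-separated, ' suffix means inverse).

f' r' r'

  after f': (2 5 3)
  after r': (1 6 3 2 4 5)
  after r': (1 3 2 5 6)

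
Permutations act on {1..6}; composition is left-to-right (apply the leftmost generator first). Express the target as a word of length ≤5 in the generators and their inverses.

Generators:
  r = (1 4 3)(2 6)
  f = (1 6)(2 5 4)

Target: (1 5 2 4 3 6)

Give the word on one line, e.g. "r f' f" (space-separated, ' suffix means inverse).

r' r' f'

  after r': (1 3 4)(2 6)
  after r': (1 4 3)
  after f': (1 5 2 4 3 6)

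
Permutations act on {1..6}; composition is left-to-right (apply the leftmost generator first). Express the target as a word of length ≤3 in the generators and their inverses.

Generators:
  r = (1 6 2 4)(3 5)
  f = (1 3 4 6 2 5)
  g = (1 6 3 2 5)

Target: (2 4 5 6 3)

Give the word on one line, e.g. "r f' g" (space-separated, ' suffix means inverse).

r g'

  after r: (1 6 2 4)(3 5)
  after g': (2 4 5 6 3)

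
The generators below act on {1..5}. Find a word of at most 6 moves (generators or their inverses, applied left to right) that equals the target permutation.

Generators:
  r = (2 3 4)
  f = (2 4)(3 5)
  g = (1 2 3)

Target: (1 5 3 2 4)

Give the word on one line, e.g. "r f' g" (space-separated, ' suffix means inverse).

r' r' g' f

  after r': (2 4 3)
  after r': (2 3 4)
  after g': (1 3 4)
  after f: (1 5 3 2 4)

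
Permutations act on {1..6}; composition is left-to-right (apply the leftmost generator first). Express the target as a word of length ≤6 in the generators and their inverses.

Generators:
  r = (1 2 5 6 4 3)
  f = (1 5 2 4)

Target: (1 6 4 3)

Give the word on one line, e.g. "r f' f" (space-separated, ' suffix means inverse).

  after f': (1 4 2 5)
  after r: (1 3)(2 6 4 5)
  after f: (1 3 5 4 2 6)
  after r': (1 4)(2 5 6 3)
  after r': (1 6 4 3)

f' r f r' r'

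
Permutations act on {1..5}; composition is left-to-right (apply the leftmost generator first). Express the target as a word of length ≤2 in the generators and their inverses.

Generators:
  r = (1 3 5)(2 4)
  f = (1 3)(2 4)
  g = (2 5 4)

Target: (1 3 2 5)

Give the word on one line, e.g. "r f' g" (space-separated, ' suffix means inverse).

  after r: (1 3 5)(2 4)
  after g': (1 3 2 5)

r g'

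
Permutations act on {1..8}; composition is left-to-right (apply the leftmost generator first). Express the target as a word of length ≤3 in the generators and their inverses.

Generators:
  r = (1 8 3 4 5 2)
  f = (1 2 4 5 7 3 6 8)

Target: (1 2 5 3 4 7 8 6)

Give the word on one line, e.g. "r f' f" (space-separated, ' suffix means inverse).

r f r'

  after r: (1 8 3 4 5 2)
  after f: (3 5 4 7)(6 8)
  after r': (1 2 5 3 4 7 8 6)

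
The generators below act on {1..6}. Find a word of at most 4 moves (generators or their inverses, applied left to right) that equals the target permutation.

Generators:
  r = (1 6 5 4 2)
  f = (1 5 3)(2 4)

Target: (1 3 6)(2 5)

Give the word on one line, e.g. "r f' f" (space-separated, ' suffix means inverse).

  after f': (1 3 5)(2 4)
  after r': (1 3 6)(2 5)

f' r'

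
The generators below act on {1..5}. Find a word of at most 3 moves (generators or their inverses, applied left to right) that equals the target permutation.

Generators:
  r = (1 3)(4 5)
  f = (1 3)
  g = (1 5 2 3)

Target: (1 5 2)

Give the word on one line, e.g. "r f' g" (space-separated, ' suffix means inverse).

  after g: (1 5 2 3)
  after f: (1 5 2)

g f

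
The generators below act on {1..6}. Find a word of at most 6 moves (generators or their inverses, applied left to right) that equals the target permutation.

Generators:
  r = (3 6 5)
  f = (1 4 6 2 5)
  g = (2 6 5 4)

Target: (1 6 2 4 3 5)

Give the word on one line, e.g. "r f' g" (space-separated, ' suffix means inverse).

g f' r r

  after g: (2 6 5 4)
  after f': (1 5)(2 4 6)
  after r: (1 3 6 2 4 5)
  after r: (1 6 2 4 3 5)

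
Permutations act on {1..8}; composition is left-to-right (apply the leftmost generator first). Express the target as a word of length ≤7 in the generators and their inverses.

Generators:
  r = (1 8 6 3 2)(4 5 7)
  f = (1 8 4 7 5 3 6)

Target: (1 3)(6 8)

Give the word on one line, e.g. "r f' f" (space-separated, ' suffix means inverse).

  after r: (1 8 6 3 2)(4 5 7)
  after f: (1 4 3 2 8)
  after r': (1 7 5 4 6 8 2)
  after r': (1 5 7 4 8 3 6)
  after f: (1 3)(6 8)

r f r' r' f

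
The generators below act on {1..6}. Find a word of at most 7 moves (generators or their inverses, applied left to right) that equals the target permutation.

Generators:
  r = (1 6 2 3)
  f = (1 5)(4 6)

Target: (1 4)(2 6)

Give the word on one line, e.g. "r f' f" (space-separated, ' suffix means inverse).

  after f': (1 5)(4 6)
  after r': (1 5 3 2 6 4)
  after f: (2 4 5 3)
  after r: (1 6 2 4 5)
  after f: (1 4)(2 6)

f' r' f r f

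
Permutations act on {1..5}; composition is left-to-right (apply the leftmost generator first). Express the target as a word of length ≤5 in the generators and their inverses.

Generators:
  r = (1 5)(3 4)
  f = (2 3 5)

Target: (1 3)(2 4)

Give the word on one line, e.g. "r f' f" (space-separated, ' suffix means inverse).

  after f: (2 3 5)
  after r: (1 5 2 4 3)
  after f: (1 2 4 5 3)
  after f: (1 3)(2 4)

f r f f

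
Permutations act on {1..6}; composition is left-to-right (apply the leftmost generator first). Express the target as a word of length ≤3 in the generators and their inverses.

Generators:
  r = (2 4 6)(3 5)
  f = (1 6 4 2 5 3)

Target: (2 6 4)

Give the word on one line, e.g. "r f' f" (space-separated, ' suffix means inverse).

  after r: (2 4 6)(3 5)
  after r: (2 6 4)

r r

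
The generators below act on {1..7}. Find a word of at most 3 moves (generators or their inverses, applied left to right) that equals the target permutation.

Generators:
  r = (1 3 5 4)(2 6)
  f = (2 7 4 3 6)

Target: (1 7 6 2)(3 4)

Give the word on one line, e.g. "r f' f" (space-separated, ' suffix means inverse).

  after r': (1 4 5 3)(2 6)
  after f': (1 7 2 3)(4 5)
  after r': (1 7 6 2)(3 4)

r' f' r'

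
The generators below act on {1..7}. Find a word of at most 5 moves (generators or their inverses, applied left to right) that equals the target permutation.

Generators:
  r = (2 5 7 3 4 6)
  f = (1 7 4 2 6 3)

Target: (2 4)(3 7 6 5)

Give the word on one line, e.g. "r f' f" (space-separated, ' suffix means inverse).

f' r f' f'

  after f': (1 3 6 2 4 7)
  after r: (1 4 3 2 6 5 7)
  after f': (1 7 3 4 6 5)
  after f': (2 4)(3 7 6 5)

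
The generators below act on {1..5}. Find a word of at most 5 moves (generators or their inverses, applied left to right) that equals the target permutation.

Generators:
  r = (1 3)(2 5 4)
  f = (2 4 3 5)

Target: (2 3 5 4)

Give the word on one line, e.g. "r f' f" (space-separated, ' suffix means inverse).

f r' r' f f

  after f: (2 4 3 5)
  after r': (1 3 2 5 4)
  after r': (3 4)
  after f: (2 4 5)
  after f: (2 3 5 4)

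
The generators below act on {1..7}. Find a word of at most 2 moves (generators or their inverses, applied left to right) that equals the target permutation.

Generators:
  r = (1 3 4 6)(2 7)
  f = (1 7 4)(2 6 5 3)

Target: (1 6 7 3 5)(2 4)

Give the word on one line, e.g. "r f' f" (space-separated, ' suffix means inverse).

f' r

  after f': (1 4 7)(2 3 5 6)
  after r: (1 6 7 3 5)(2 4)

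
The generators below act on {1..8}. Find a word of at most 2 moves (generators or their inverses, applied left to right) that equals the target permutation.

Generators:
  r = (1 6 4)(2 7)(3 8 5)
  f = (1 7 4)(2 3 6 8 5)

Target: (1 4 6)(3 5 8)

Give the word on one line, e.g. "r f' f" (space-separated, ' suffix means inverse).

  after r: (1 6 4)(2 7)(3 8 5)
  after r: (1 4 6)(3 5 8)

r r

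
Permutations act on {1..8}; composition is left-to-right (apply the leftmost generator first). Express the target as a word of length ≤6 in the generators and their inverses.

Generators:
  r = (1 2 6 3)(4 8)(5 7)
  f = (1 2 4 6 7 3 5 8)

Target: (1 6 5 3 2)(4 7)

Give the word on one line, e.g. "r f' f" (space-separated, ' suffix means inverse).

r' f f r f

  after r': (1 3 6 2)(4 8)(5 7)
  after f: (1 5 3 7 8 6 4)
  after f: (1 8 7)(2 4)
  after r: (1 4 6 3)(2 8 5 7)
  after f: (1 6 5 3 2)(4 7)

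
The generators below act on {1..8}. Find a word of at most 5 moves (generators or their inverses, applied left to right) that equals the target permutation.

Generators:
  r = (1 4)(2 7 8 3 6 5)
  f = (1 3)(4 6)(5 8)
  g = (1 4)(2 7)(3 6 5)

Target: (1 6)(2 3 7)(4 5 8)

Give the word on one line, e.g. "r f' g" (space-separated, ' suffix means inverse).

g' r f' g

  after g': (1 4)(2 7)(3 5 6)
  after r: (2 8 3)
  after f': (1 3 2 5 8)(4 6)
  after g: (1 6)(2 3 7)(4 5 8)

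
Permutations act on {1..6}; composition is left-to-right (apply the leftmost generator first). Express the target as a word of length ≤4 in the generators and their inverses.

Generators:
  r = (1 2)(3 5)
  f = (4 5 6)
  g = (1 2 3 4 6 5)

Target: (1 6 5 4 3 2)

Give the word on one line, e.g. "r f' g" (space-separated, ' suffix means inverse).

g' f r r

  after g': (1 5 6 4 3 2)
  after f: (1 6 5 4 3 2)
  after r: (1 6 3)(4 5)
  after r: (1 6 5 4 3 2)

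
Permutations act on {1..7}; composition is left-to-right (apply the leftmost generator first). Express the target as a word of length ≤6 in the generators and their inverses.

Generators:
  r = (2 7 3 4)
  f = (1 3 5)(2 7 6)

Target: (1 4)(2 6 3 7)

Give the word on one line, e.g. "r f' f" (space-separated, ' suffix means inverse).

f r' f' r'

  after f: (1 3 5)(2 7 6)
  after r': (1 7 6 4 3 5)
  after f': (1 2 6 4)
  after r': (1 4)(2 6 3 7)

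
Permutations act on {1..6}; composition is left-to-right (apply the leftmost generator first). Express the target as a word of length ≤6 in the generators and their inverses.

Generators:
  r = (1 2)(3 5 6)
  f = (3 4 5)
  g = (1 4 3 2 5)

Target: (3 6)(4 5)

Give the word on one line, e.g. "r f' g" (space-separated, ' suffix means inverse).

r r f' f'

  after r: (1 2)(3 5 6)
  after r: (3 6 5)
  after f': (3 6 4)
  after f': (3 6)(4 5)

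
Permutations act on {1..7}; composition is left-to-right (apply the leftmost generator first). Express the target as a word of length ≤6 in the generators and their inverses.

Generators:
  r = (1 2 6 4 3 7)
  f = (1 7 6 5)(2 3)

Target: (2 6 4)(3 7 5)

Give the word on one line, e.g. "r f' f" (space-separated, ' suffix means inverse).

  after r': (1 7 3 4 6 2)
  after f': (2 5 6 3 4 7)
  after r': (1 7)(2 5)(3 6 4)
  after f': (2 6 4)(3 7 5)

r' f' r' f'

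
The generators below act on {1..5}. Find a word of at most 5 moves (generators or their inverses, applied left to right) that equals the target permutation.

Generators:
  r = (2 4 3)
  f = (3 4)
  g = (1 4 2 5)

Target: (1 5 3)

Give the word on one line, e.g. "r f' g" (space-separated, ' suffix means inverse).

r' g' r f

  after r': (2 3 4)
  after g': (1 5 2 3)
  after r: (1 5 4 3)
  after f: (1 5 3)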